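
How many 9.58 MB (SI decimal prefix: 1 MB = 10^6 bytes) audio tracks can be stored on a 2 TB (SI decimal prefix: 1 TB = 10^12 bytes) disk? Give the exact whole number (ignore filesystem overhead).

Capacity: 2 TB = 2,000,000,000,000 bytes
Per item: 9.58 MB = 9,580,000 bytes
⌊2,000,000,000,000 / 9,580,000⌋ = 208,768

208,768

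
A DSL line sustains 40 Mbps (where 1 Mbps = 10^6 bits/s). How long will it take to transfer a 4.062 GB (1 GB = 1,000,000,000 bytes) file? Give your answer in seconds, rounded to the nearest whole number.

4.062 GB = 4,062,000,000 bytes = 32,496,000,000 bits
40 Mbps = 40,000,000 bits/s
time = 32,496,000,000 / 40,000,000 = 812 s

812 seconds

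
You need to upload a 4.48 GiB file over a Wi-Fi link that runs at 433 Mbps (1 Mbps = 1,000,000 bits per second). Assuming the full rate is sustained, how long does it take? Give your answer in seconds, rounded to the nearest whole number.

4.48 GiB = 4,810,363,371.52 bytes = 38,482,906,972.16 bits
433 Mbps = 433,000,000 bits/s
time = 38,482,906,972.16 / 433,000,000 = 89 s

89 seconds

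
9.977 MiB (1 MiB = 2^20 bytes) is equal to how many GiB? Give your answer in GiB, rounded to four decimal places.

0.0097 GiB

9.977 MiB = 9.977 × 2^20 bytes = 10,461,642.752 bytes
1 GiB = 1,073,741,824 bytes
10,461,642.752 / 1,073,741,824 = 0.0097 GiB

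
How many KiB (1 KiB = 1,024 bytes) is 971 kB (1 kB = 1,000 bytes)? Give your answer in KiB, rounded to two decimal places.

948.24 KiB

971 kB × 1,000 bytes/kB = 971,000 bytes
1 KiB = 2^10 bytes = 1,024 bytes
971,000 / 1,024 = 948.24 KiB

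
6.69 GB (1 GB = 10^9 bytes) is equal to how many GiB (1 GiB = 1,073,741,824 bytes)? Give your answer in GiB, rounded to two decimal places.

6.69 GB × 1,000,000,000 bytes/GB = 6,690,000,000 bytes
1 GiB = 1,073,741,824 bytes
6,690,000,000 / 1,073,741,824 = 6.23 GiB

6.23 GiB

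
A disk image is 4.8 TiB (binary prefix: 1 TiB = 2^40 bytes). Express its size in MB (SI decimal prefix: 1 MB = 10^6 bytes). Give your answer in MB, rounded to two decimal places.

4.8 TiB = 4.8 × 2^40 bytes = 5,277,655,813,324.8 bytes
1 MB = 1,000,000 bytes
5,277,655,813,324.8 / 1,000,000 = 5,277,655.81 MB

5,277,655.81 MB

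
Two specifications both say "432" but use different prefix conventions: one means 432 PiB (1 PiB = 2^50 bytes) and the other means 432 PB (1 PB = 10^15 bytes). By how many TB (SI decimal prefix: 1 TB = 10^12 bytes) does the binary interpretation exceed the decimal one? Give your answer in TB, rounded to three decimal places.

432 PiB = 432 × 1,125,899,906,842,624 = 486,388,759,756,013,568 bytes
432 PB = 432 × 1,000,000,000,000,000 = 432,000,000,000,000,000 bytes
difference = 54,388,759,756,013,568 bytes
54,388,759,756,013,568 / 1,000,000,000,000 = 54,388.760 TB

54,388.760 TB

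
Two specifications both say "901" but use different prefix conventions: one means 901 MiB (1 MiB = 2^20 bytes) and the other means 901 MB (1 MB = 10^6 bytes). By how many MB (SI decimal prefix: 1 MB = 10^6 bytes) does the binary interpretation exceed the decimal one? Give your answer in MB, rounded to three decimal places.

901 MiB = 901 × 1,048,576 = 944,766,976 bytes
901 MB = 901 × 1,000,000 = 901,000,000 bytes
difference = 43,766,976 bytes
43,766,976 / 1,000,000 = 43.767 MB

43.767 MB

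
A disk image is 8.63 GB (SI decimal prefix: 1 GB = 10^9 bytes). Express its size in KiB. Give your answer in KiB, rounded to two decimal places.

8,427,734.38 KiB

8.63 GB × 1,000,000,000 bytes/GB = 8,630,000,000 bytes
1 KiB = 1,024 bytes
8,630,000,000 / 1,024 = 8,427,734.38 KiB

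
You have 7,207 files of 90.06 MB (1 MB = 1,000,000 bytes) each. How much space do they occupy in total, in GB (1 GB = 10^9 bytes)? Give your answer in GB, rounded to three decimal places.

649.062 GB

Total = 7,207 × 90.06 MB = 649062.42 MB
= 649062.42 × 1,000,000 bytes = 649,062,420,000 bytes
1 GB = 1,000,000,000 bytes
649,062,420,000 / 1,000,000,000 = 649.062 GB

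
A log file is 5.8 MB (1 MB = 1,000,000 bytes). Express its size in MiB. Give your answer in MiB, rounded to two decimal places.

5.8 MB = 5.8 × 10^6 bytes = 5,800,000 bytes
1 MiB = 1,048,576 bytes
5,800,000 / 1,048,576 = 5.53 MiB

5.53 MiB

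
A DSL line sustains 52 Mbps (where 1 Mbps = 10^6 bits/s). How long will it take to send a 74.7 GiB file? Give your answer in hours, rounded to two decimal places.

3.43 hours

74.7 GiB = 80,208,514,252.8 bytes = 641,668,114,022.4 bits
52 Mbps = 52,000,000 bits/s
time = 641,668,114,022.4 / 52,000,000 = 12,339.7714 s
12,339.7714 s / 3600 = 3.43 hours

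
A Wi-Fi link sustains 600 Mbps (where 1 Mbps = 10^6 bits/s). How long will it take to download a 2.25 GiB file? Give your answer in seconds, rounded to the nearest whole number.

2.25 GiB = 2,415,919,104 bytes = 19,327,352,832 bits
600 Mbps = 600,000,000 bits/s
time = 19,327,352,832 / 600,000,000 = 32 s

32 seconds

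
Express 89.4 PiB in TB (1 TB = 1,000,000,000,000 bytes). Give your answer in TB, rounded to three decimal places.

89.4 PiB = 89.4 × 2^50 bytes = 100,655,451,671,730,585.6 bytes
1 TB = 10^12 bytes = 1,000,000,000,000 bytes
100,655,451,671,730,585.6 / 1,000,000,000,000 = 100,655.452 TB

100,655.452 TB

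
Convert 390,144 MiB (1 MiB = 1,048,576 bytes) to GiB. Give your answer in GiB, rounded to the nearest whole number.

381 GiB

390,144 MiB = 390,144 × 2^20 bytes = 409,095,634,944 bytes
1 GiB = 2^30 bytes = 1,073,741,824 bytes
409,095,634,944 / 1,073,741,824 = 381 GiB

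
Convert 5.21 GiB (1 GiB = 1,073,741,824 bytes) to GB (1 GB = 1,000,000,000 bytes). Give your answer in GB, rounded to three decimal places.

5.21 GiB × 1,073,741,824 bytes/GiB = 5,594,194,903.04 bytes
1 GB = 10^9 bytes = 1,000,000,000 bytes
5,594,194,903.04 / 1,000,000,000 = 5.594 GB

5.594 GB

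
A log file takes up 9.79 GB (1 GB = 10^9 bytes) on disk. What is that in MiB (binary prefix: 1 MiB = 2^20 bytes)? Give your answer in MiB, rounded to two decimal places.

9.79 GB = 9.79 × 10^9 bytes = 9,790,000,000 bytes
1 MiB = 2^20 bytes = 1,048,576 bytes
9,790,000,000 / 1,048,576 = 9,336.47 MiB

9,336.47 MiB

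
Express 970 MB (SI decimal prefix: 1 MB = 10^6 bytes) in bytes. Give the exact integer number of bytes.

970,000,000 bytes

970 × 1,000,000 = 970,000,000 bytes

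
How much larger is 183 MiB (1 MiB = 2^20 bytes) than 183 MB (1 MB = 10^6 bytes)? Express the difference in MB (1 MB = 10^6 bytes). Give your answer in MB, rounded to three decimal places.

8.889 MB

183 MiB = 183 × 1,048,576 = 191,889,408 bytes
183 MB = 183 × 1,000,000 = 183,000,000 bytes
difference = 8,889,408 bytes
8,889,408 / 1,000,000 = 8.889 MB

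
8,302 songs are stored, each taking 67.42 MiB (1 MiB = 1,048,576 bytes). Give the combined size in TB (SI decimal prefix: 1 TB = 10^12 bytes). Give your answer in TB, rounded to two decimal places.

0.59 TB

Total = 8,302 × 67.42 MiB = 559720.84 MiB
= 559720.84 × 1,048,576 bytes = 586,909,839,523.84 bytes
1 TB = 1,000,000,000,000 bytes
586,909,839,523.84 / 1,000,000,000,000 = 0.59 TB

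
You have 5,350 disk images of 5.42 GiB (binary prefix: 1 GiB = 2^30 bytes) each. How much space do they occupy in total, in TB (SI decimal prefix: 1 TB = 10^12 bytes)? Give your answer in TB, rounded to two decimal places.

Total = 5,350 × 5.42 GiB = 28,997 GiB
= 28,997 × 1,073,741,824 bytes = 31,135,291,670,528 bytes
1 TB = 1,000,000,000,000 bytes
31,135,291,670,528 / 1,000,000,000,000 = 31.14 TB

31.14 TB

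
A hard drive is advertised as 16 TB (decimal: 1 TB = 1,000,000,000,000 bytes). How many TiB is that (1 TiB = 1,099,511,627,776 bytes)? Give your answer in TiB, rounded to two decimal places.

14.55 TiB

16 TB = 16 × 10^12 bytes = 16,000,000,000,000 bytes
1 TiB = 1,099,511,627,776 bytes
16,000,000,000,000 / 1,099,511,627,776 = 14.55 TiB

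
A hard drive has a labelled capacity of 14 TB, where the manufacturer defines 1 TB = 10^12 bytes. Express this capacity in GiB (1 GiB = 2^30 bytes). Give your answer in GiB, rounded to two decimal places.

14 TB × 1,000,000,000,000 bytes/TB = 14,000,000,000,000 bytes
1 GiB = 2^30 bytes = 1,073,741,824 bytes
14,000,000,000,000 / 1,073,741,824 = 13,038.52 GiB

13,038.52 GiB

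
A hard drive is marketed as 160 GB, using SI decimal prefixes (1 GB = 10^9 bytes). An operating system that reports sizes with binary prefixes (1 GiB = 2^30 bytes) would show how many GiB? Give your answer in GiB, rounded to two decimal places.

160 GB = 160 × 10^9 bytes = 160,000,000,000 bytes
1 GiB = 2^30 bytes = 1,073,741,824 bytes
160,000,000,000 / 1,073,741,824 = 149.01 GiB

149.01 GiB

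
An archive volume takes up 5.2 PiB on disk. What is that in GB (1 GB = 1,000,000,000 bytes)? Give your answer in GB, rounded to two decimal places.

5,854,679.52 GB

5.2 PiB = 5.2 × 2^50 bytes = 5,854,679,515,581,644.8 bytes
1 GB = 1,000,000,000 bytes
5,854,679,515,581,644.8 / 1,000,000,000 = 5,854,679.52 GB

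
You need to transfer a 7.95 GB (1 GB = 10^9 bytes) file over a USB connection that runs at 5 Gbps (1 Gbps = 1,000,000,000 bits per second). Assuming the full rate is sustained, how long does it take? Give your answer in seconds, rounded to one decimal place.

12.7 seconds

7.95 GB = 7,950,000,000 bytes = 63,600,000,000 bits
5 Gbps = 5,000,000,000 bits/s
time = 63,600,000,000 / 5,000,000,000 = 12.7 s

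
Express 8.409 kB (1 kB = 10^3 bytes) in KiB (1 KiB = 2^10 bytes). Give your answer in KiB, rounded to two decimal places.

8.409 kB × 1,000 bytes/kB = 8,409 bytes
1 KiB = 2^10 bytes = 1,024 bytes
8,409 / 1,024 = 8.21 KiB

8.21 KiB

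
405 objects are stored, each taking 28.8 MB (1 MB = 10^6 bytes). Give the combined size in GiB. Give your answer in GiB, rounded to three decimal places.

10.863 GiB

Total = 405 × 28.8 MB = 11,664 MB
= 11,664 × 1,000,000 bytes = 11,664,000,000 bytes
1 GiB = 1,073,741,824 bytes
11,664,000,000 / 1,073,741,824 = 10.863 GiB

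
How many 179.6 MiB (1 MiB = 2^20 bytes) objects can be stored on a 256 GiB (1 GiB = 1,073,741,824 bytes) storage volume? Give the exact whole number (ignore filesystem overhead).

Capacity: 256 GiB = 274,877,906,944 bytes
Per item: 179.6 MiB = 188,324,249.6 bytes
⌊274,877,906,944 / 188,324,249.6⌋ = 1,459

1,459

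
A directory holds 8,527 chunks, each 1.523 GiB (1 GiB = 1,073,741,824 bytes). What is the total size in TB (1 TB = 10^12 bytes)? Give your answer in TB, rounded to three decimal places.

Total = 8,527 × 1.523 GiB = 12986.621 GiB
= 12986.621 × 1,073,741,824 bytes = 13,944,278,120,136.704 bytes
1 TB = 1,000,000,000,000 bytes
13,944,278,120,136.704 / 1,000,000,000,000 = 13.944 TB

13.944 TB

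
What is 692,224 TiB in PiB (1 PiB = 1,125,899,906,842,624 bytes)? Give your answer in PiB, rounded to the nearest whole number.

676 PiB

692,224 TiB × 1,099,511,627,776 bytes/TiB = 761,108,337,025,613,824 bytes
1 PiB = 1,125,899,906,842,624 bytes
761,108,337,025,613,824 / 1,125,899,906,842,624 = 676 PiB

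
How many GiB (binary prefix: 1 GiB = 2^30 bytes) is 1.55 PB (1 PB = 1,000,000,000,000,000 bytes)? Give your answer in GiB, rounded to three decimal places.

1,443,549.991 GiB

1.55 PB = 1.55 × 10^15 bytes = 1,550,000,000,000,000 bytes
1 GiB = 1,073,741,824 bytes
1,550,000,000,000,000 / 1,073,741,824 = 1,443,549.991 GiB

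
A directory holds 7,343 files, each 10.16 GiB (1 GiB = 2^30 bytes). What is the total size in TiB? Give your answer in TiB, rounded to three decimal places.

Total = 7,343 × 10.16 GiB = 74604.88 GiB
= 74604.88 × 1,073,741,824 bytes = 80,106,379,930,501.12 bytes
1 TiB = 1,099,511,627,776 bytes
80,106,379,930,501.12 / 1,099,511,627,776 = 72.856 TiB

72.856 TiB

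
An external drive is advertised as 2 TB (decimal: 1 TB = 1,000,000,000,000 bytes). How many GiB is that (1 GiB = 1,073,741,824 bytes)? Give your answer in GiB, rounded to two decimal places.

1,862.65 GiB

2 TB = 2 × 10^12 bytes = 2,000,000,000,000 bytes
1 GiB = 2^30 bytes = 1,073,741,824 bytes
2,000,000,000,000 / 1,073,741,824 = 1,862.65 GiB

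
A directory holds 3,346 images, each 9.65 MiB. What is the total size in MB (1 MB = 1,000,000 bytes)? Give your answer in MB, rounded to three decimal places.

Total = 3,346 × 9.65 MiB = 32288.9 MiB
= 32288.9 × 1,048,576 bytes = 33,857,365,606.4 bytes
1 MB = 1,000,000 bytes
33,857,365,606.4 / 1,000,000 = 33,857.366 MB

33,857.366 MB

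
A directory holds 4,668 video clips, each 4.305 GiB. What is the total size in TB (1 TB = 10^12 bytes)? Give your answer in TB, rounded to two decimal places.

21.58 TB

Total = 4,668 × 4.305 GiB = 20095.74 GiB
= 20095.74 × 1,073,741,824 bytes = 21,577,636,522,229.76 bytes
1 TB = 1,000,000,000,000 bytes
21,577,636,522,229.76 / 1,000,000,000,000 = 21.58 TB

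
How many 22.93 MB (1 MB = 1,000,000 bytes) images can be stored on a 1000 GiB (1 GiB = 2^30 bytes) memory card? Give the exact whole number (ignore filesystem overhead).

46,826

Capacity: 1000 GiB = 1,073,741,824,000 bytes
Per item: 22.93 MB = 22,930,000 bytes
⌊1,073,741,824,000 / 22,930,000⌋ = 46,826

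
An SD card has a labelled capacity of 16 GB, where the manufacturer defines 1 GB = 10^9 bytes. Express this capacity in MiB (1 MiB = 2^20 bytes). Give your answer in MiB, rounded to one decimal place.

16 GB × 1,000,000,000 bytes/GB = 16,000,000,000 bytes
1 MiB = 1,048,576 bytes
16,000,000,000 / 1,048,576 = 15,258.8 MiB

15,258.8 MiB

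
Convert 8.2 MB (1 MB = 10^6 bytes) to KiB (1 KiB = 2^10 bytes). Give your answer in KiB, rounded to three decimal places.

8,007.813 KiB

8.2 MB × 1,000,000 bytes/MB = 8,200,000 bytes
1 KiB = 1,024 bytes
8,200,000 / 1,024 = 8,007.813 KiB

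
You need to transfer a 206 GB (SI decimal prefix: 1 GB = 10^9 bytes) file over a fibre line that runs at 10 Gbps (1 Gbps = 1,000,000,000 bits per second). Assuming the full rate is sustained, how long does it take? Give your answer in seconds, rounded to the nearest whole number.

206 GB = 206,000,000,000 bytes = 1,648,000,000,000 bits
10 Gbps = 10,000,000,000 bits/s
time = 1,648,000,000,000 / 10,000,000,000 = 165 s

165 seconds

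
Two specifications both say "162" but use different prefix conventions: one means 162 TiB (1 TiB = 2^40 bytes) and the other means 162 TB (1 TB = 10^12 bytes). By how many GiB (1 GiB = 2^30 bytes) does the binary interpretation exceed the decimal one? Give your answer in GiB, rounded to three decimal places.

15,013.743 GiB

162 TiB = 162 × 1,099,511,627,776 = 178,120,883,699,712 bytes
162 TB = 162 × 1,000,000,000,000 = 162,000,000,000,000 bytes
difference = 16,120,883,699,712 bytes
16,120,883,699,712 / 1,073,741,824 = 15,013.743 GiB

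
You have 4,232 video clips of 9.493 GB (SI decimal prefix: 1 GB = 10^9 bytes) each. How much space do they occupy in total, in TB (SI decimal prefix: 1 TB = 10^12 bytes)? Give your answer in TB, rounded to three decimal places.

40.174 TB

Total = 4,232 × 9.493 GB = 40174.376 GB
= 40174.376 × 1,000,000,000 bytes = 40,174,376,000,000 bytes
1 TB = 1,000,000,000,000 bytes
40,174,376,000,000 / 1,000,000,000,000 = 40.174 TB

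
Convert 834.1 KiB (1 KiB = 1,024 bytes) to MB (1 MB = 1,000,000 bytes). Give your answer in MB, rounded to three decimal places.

834.1 KiB = 834.1 × 2^10 bytes = 854,118.4 bytes
1 MB = 10^6 bytes = 1,000,000 bytes
854,118.4 / 1,000,000 = 0.854 MB

0.854 MB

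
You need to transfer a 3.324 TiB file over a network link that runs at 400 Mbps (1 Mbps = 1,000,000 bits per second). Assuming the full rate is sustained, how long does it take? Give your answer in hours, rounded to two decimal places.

20.30 hours

3.324 TiB = 3,654,776,650,727.424 bytes = 29,238,213,205,819.392 bits
400 Mbps = 400,000,000 bits/s
time = 29,238,213,205,819.392 / 400,000,000 = 73,095.5330 s
73,095.5330 s / 3600 = 20.30 hours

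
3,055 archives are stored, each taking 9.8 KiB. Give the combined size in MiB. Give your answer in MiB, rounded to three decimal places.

Total = 3,055 × 9.8 KiB = 29,939 KiB
= 29,939 × 1,024 bytes = 30,657,536 bytes
1 MiB = 1,048,576 bytes
30,657,536 / 1,048,576 = 29.237 MiB

29.237 MiB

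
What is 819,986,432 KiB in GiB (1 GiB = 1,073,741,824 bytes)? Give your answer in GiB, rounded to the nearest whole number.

819,986,432 KiB = 819,986,432 × 2^10 bytes = 839,666,106,368 bytes
1 GiB = 2^30 bytes = 1,073,741,824 bytes
839,666,106,368 / 1,073,741,824 = 782 GiB

782 GiB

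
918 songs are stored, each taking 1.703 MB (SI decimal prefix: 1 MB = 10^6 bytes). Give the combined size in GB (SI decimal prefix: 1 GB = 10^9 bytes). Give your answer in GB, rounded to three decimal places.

Total = 918 × 1.703 MB = 1563.354 MB
= 1563.354 × 1,000,000 bytes = 1,563,354,000 bytes
1 GB = 1,000,000,000 bytes
1,563,354,000 / 1,000,000,000 = 1.563 GB

1.563 GB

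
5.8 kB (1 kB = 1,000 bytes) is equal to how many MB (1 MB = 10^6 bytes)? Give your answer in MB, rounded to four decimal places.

0.0058 MB

5.8 kB × 1,000 bytes/kB = 5,800 bytes
1 MB = 1,000,000 bytes
5,800 / 1,000,000 = 0.0058 MB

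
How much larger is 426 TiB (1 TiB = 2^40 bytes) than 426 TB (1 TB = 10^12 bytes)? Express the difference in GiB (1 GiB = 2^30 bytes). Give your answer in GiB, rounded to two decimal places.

39,480.58 GiB

426 TiB = 426 × 1,099,511,627,776 = 468,391,953,432,576 bytes
426 TB = 426 × 1,000,000,000,000 = 426,000,000,000,000 bytes
difference = 42,391,953,432,576 bytes
42,391,953,432,576 / 1,073,741,824 = 39,480.58 GiB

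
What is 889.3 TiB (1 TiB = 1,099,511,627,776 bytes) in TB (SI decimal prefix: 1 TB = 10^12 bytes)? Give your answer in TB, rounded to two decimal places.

889.3 TiB = 889.3 × 2^40 bytes = 977,795,690,581,196.8 bytes
1 TB = 10^12 bytes = 1,000,000,000,000 bytes
977,795,690,581,196.8 / 1,000,000,000,000 = 977.80 TB

977.80 TB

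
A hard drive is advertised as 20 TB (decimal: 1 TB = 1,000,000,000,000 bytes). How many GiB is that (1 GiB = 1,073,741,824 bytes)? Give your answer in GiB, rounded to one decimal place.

20 TB × 1,000,000,000,000 bytes/TB = 20,000,000,000,000 bytes
1 GiB = 1,073,741,824 bytes
20,000,000,000,000 / 1,073,741,824 = 18,626.5 GiB

18,626.5 GiB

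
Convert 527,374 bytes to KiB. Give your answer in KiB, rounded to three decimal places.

527,374 bytes given.
1 KiB = 1,024 bytes
527,374 / 1,024 = 515.014 KiB

515.014 KiB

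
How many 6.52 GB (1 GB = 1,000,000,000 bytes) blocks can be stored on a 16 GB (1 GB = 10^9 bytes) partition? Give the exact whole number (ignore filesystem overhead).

Capacity: 16 GB = 16,000,000,000 bytes
Per item: 6.52 GB = 6,520,000,000 bytes
⌊16,000,000,000 / 6,520,000,000⌋ = 2

2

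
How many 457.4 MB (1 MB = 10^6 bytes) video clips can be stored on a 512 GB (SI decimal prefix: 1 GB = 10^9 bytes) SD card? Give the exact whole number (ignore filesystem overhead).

Capacity: 512 GB = 512,000,000,000 bytes
Per item: 457.4 MB = 457,400,000 bytes
⌊512,000,000,000 / 457,400,000⌋ = 1,119

1,119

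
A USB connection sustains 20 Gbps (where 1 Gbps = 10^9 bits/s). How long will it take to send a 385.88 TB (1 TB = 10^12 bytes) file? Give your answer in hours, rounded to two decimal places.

385.88 TB = 385,880,000,000,000 bytes = 3,087,040,000,000,000 bits
20 Gbps = 20,000,000,000 bits/s
time = 3,087,040,000,000,000 / 20,000,000,000 = 154,352.0000 s
154,352.0000 s / 3600 = 42.88 hours

42.88 hours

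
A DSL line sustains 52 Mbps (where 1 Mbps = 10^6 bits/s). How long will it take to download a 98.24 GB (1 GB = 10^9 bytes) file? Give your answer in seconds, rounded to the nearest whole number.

15,114 seconds

98.24 GB = 98,240,000,000 bytes = 785,920,000,000 bits
52 Mbps = 52,000,000 bits/s
time = 785,920,000,000 / 52,000,000 = 15,114 s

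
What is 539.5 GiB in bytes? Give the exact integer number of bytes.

539.5 × 1,073,741,824 = 579,283,714,048 bytes  (1 GiB = 2^30 bytes)

579,283,714,048 bytes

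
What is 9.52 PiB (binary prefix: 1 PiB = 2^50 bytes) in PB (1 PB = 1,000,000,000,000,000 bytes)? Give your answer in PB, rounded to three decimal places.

10.719 PB

9.52 PiB = 9.52 × 2^50 bytes = 10,718,567,113,141,780.48 bytes
1 PB = 10^15 bytes = 1,000,000,000,000,000 bytes
10,718,567,113,141,780.48 / 1,000,000,000,000,000 = 10.719 PB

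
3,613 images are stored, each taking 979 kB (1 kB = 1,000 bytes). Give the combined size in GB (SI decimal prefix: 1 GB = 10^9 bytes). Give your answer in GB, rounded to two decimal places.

3.54 GB

Total = 3,613 × 979 kB = 3,537,127 kB
= 3,537,127 × 1,000 bytes = 3,537,127,000 bytes
1 GB = 1,000,000,000 bytes
3,537,127,000 / 1,000,000,000 = 3.54 GB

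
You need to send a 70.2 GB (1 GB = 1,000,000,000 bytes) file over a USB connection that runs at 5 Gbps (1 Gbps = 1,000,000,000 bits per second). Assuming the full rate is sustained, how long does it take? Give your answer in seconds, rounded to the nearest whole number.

70.2 GB = 70,200,000,000 bytes = 561,600,000,000 bits
5 Gbps = 5,000,000,000 bits/s
time = 561,600,000,000 / 5,000,000,000 = 112 s

112 seconds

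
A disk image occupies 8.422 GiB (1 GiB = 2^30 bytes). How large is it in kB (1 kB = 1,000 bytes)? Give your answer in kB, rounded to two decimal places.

8.422 GiB = 8.422 × 2^30 bytes = 9,043,053,641.728 bytes
1 kB = 1,000 bytes
9,043,053,641.728 / 1,000 = 9,043,053.64 kB

9,043,053.64 kB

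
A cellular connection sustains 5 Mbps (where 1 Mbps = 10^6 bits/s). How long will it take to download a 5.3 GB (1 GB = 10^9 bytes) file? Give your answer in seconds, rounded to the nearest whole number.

8,480 seconds

5.3 GB = 5,300,000,000 bytes = 42,400,000,000 bits
5 Mbps = 5,000,000 bits/s
time = 42,400,000,000 / 5,000,000 = 8,480 s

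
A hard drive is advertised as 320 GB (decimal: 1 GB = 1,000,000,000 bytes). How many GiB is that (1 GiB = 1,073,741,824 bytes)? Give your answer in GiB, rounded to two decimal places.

320 GB × 1,000,000,000 bytes/GB = 320,000,000,000 bytes
1 GiB = 2^30 bytes = 1,073,741,824 bytes
320,000,000,000 / 1,073,741,824 = 298.02 GiB

298.02 GiB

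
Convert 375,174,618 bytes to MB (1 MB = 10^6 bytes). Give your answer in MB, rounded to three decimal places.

375,174,618 bytes given.
1 MB = 10^6 bytes = 1,000,000 bytes
375,174,618 / 1,000,000 = 375.175 MB

375.175 MB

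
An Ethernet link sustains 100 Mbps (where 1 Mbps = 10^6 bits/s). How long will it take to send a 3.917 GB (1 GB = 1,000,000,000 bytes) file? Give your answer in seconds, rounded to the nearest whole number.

313 seconds

3.917 GB = 3,917,000,000 bytes = 31,336,000,000 bits
100 Mbps = 100,000,000 bits/s
time = 31,336,000,000 / 100,000,000 = 313 s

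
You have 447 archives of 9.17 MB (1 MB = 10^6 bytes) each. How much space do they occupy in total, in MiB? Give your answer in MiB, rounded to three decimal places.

Total = 447 × 9.17 MB = 4098.99 MB
= 4098.99 × 1,000,000 bytes = 4,098,990,000 bytes
1 MiB = 1,048,576 bytes
4,098,990,000 / 1,048,576 = 3,909.101 MiB

3,909.101 MiB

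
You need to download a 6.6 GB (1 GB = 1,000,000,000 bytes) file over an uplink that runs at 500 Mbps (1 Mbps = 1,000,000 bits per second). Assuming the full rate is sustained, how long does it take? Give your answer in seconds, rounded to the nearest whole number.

106 seconds

6.6 GB = 6,600,000,000 bytes = 52,800,000,000 bits
500 Mbps = 500,000,000 bits/s
time = 52,800,000,000 / 500,000,000 = 106 s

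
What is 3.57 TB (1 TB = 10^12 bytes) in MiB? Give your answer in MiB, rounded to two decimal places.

3,404,617.31 MiB

3.57 TB = 3.57 × 10^12 bytes = 3,570,000,000,000 bytes
1 MiB = 2^20 bytes = 1,048,576 bytes
3,570,000,000,000 / 1,048,576 = 3,404,617.31 MiB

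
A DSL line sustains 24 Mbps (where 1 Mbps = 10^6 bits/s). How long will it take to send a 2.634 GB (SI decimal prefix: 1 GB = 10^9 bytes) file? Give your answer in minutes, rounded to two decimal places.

2.634 GB = 2,634,000,000 bytes = 21,072,000,000 bits
24 Mbps = 24,000,000 bits/s
time = 21,072,000,000 / 24,000,000 = 878.000 s
878.000 s / 60 = 14.63 minutes

14.63 minutes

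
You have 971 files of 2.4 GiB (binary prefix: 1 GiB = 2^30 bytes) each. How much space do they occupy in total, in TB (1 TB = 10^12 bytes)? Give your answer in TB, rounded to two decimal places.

2.50 TB

Total = 971 × 2.4 GiB = 2330.4 GiB
= 2330.4 × 1,073,741,824 bytes = 2,502,247,946,649.6 bytes
1 TB = 1,000,000,000,000 bytes
2,502,247,946,649.6 / 1,000,000,000,000 = 2.50 TB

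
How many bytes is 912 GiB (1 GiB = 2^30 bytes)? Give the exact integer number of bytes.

912 × 1,073,741,824 = 979,252,543,488 bytes

979,252,543,488 bytes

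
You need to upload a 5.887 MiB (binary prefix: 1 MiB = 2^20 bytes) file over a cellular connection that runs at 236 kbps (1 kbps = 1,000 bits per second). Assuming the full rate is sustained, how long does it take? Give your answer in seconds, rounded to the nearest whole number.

209 seconds

5.887 MiB = 6,172,966.912 bytes = 49,383,735.296 bits
236 kbps = 236,000 bits/s
time = 49,383,735.296 / 236,000 = 209 s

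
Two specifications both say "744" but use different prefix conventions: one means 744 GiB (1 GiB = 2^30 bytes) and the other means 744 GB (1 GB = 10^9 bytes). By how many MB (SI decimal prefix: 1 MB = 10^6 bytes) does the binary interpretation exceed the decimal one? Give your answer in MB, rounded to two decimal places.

744 GiB = 744 × 1,073,741,824 = 798,863,917,056 bytes
744 GB = 744 × 1,000,000,000 = 744,000,000,000 bytes
difference = 54,863,917,056 bytes
54,863,917,056 / 1,000,000 = 54,863.92 MB

54,863.92 MB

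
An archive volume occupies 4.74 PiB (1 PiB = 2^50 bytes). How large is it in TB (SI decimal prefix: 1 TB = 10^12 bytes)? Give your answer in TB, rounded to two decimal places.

4.74 PiB = 4.74 × 2^50 bytes = 5,336,765,558,434,037.76 bytes
1 TB = 10^12 bytes = 1,000,000,000,000 bytes
5,336,765,558,434,037.76 / 1,000,000,000,000 = 5,336.77 TB

5,336.77 TB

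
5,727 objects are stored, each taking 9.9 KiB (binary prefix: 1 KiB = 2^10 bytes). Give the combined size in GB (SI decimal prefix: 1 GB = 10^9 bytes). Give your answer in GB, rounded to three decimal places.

0.058 GB

Total = 5,727 × 9.9 KiB = 56697.3 KiB
= 56697.3 × 1,024 bytes = 58,058,035.2 bytes
1 GB = 1,000,000,000 bytes
58,058,035.2 / 1,000,000,000 = 0.058 GB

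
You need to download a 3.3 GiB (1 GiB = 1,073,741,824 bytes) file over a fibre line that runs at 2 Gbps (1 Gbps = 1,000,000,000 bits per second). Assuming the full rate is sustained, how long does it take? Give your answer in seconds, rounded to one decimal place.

3.3 GiB = 3,543,348,019.2 bytes = 28,346,784,153.6 bits
2 Gbps = 2,000,000,000 bits/s
time = 28,346,784,153.6 / 2,000,000,000 = 14.2 s

14.2 seconds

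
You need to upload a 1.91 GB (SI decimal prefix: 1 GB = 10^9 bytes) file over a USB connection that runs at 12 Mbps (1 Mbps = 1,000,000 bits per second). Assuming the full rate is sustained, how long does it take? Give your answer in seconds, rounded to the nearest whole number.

1.91 GB = 1,910,000,000 bytes = 15,280,000,000 bits
12 Mbps = 12,000,000 bits/s
time = 15,280,000,000 / 12,000,000 = 1,273 s

1,273 seconds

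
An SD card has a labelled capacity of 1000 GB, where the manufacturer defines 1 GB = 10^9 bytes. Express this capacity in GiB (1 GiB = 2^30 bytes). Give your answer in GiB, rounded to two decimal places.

1000 GB = 1000 × 10^9 bytes = 1,000,000,000,000 bytes
1 GiB = 1,073,741,824 bytes
1,000,000,000,000 / 1,073,741,824 = 931.32 GiB

931.32 GiB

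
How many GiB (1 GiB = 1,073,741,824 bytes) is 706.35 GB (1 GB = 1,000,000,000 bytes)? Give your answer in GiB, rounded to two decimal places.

706.35 GB = 706.35 × 10^9 bytes = 706,350,000,000 bytes
1 GiB = 1,073,741,824 bytes
706,350,000,000 / 1,073,741,824 = 657.84 GiB

657.84 GiB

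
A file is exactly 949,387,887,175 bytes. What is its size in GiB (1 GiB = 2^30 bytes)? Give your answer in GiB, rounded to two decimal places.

949,387,887,175 bytes given.
1 GiB = 2^30 bytes = 1,073,741,824 bytes
949,387,887,175 / 1,073,741,824 = 884.19 GiB

884.19 GiB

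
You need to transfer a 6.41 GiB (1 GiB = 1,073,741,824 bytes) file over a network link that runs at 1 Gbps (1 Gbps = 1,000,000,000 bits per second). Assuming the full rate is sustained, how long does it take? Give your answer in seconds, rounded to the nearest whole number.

55 seconds

6.41 GiB = 6,882,685,091.84 bytes = 55,061,480,734.72 bits
1 Gbps = 1,000,000,000 bits/s
time = 55,061,480,734.72 / 1,000,000,000 = 55 s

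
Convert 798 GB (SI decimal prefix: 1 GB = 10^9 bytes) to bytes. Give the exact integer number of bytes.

798,000,000,000 bytes

798 × 1,000,000,000 = 798,000,000,000 bytes  (1 GB = 10^9 bytes)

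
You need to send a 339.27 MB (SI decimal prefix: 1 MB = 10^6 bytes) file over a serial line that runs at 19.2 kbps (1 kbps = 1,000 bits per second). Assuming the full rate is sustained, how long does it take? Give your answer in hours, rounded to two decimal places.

39.27 hours

339.27 MB = 339,270,000 bytes = 2,714,160,000 bits
19.2 kbps = 19,200 bits/s
time = 2,714,160,000 / 19,200 = 141,362.5000 s
141,362.5000 s / 3600 = 39.27 hours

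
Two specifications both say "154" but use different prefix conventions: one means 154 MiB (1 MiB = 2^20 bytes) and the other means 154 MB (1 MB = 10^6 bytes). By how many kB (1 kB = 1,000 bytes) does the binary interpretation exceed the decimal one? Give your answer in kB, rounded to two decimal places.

7,480.70 kB

154 MiB = 154 × 1,048,576 = 161,480,704 bytes
154 MB = 154 × 1,000,000 = 154,000,000 bytes
difference = 7,480,704 bytes
7,480,704 / 1,000 = 7,480.70 kB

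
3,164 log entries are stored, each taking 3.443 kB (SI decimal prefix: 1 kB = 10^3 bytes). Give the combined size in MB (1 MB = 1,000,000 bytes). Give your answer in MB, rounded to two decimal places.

10.89 MB

Total = 3,164 × 3.443 kB = 10893.652 kB
= 10893.652 × 1,000 bytes = 10,893,652 bytes
1 MB = 1,000,000 bytes
10,893,652 / 1,000,000 = 10.89 MB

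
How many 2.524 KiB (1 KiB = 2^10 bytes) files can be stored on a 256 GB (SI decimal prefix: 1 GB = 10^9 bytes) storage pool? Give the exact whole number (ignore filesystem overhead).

Capacity: 256 GB = 256,000,000,000 bytes
Per item: 2.524 KiB = 2,584.576 bytes
⌊256,000,000,000 / 2,584.576⌋ = 99,049,128

99,049,128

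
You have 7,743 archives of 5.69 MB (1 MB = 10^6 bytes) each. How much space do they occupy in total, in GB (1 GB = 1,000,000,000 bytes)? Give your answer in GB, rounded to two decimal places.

44.06 GB

Total = 7,743 × 5.69 MB = 44057.67 MB
= 44057.67 × 1,000,000 bytes = 44,057,670,000 bytes
1 GB = 1,000,000,000 bytes
44,057,670,000 / 1,000,000,000 = 44.06 GB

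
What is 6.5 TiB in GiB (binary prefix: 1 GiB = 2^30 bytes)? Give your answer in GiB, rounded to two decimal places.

6.5 TiB × 1,099,511,627,776 bytes/TiB = 7,146,825,580,544 bytes
1 GiB = 2^30 bytes = 1,073,741,824 bytes
7,146,825,580,544 / 1,073,741,824 = 6,656.00 GiB

6,656.00 GiB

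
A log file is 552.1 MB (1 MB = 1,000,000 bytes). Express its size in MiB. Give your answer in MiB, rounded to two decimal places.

526.52 MiB

552.1 MB = 552.1 × 10^6 bytes = 552,100,000 bytes
1 MiB = 2^20 bytes = 1,048,576 bytes
552,100,000 / 1,048,576 = 526.52 MiB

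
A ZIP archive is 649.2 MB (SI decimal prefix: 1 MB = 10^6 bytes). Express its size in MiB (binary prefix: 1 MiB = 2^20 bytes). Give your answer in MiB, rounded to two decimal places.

619.13 MiB

649.2 MB × 1,000,000 bytes/MB = 649,200,000 bytes
1 MiB = 1,048,576 bytes
649,200,000 / 1,048,576 = 619.13 MiB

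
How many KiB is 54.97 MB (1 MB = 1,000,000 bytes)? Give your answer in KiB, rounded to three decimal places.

54.97 MB = 54.97 × 10^6 bytes = 54,970,000 bytes
1 KiB = 1,024 bytes
54,970,000 / 1,024 = 53,681.641 KiB

53,681.641 KiB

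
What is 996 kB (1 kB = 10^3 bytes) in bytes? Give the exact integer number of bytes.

996 × 1,000 = 996,000 bytes  (1 kB = 10^3 bytes)

996,000 bytes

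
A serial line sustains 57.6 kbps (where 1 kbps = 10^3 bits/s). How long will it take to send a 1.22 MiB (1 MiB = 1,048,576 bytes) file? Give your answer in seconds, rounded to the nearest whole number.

1.22 MiB = 1,279,262.72 bytes = 10,234,101.76 bits
57.6 kbps = 57,600 bits/s
time = 10,234,101.76 / 57,600 = 178 s

178 seconds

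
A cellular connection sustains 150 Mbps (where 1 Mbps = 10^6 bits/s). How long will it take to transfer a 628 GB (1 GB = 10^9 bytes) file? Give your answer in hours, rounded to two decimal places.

628 GB = 628,000,000,000 bytes = 5,024,000,000,000 bits
150 Mbps = 150,000,000 bits/s
time = 5,024,000,000,000 / 150,000,000 = 33,493.3333 s
33,493.3333 s / 3600 = 9.30 hours

9.30 hours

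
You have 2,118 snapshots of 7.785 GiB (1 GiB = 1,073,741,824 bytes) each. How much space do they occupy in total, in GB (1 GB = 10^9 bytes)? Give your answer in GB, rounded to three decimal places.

Total = 2,118 × 7.785 GiB = 16488.63 GiB
= 16488.63 × 1,073,741,824 bytes = 17,704,531,651,461.12 bytes
1 GB = 1,000,000,000 bytes
17,704,531,651,461.12 / 1,000,000,000 = 17,704.532 GB

17,704.532 GB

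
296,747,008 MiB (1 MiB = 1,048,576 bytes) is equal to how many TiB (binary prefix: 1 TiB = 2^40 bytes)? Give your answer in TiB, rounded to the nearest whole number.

283 TiB

296,747,008 MiB = 296,747,008 × 2^20 bytes = 311,161,790,660,608 bytes
1 TiB = 2^40 bytes = 1,099,511,627,776 bytes
311,161,790,660,608 / 1,099,511,627,776 = 283 TiB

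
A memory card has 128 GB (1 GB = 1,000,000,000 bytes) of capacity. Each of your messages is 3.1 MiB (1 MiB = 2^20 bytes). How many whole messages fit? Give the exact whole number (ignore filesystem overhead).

39,377

Capacity: 128 GB = 128,000,000,000 bytes
Per item: 3.1 MiB = 3,250,585.6 bytes
⌊128,000,000,000 / 3,250,585.6⌋ = 39,377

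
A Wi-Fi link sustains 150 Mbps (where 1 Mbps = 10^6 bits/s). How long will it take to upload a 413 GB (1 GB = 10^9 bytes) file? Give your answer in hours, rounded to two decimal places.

6.12 hours

413 GB = 413,000,000,000 bytes = 3,304,000,000,000 bits
150 Mbps = 150,000,000 bits/s
time = 3,304,000,000,000 / 150,000,000 = 22,026.6667 s
22,026.6667 s / 3600 = 6.12 hours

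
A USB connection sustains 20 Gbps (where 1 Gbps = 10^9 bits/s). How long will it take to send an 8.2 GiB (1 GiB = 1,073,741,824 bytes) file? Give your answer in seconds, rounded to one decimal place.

3.5 seconds

8.2 GiB = 8,804,682,956.8 bytes = 70,437,463,654.4 bits
20 Gbps = 20,000,000,000 bits/s
time = 70,437,463,654.4 / 20,000,000,000 = 3.5 s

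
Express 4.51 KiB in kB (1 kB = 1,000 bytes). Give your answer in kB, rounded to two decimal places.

4.62 kB

4.51 KiB × 1,024 bytes/KiB = 4,618.24 bytes
1 kB = 10^3 bytes = 1,000 bytes
4,618.24 / 1,000 = 4.62 kB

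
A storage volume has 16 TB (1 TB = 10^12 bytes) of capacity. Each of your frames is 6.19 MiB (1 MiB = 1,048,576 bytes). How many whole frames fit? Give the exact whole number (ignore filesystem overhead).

Capacity: 16 TB = 16,000,000,000,000 bytes
Per item: 6.19 MiB = 6,490,685.44 bytes
⌊16,000,000,000,000 / 6,490,685.44⌋ = 2,465,070

2,465,070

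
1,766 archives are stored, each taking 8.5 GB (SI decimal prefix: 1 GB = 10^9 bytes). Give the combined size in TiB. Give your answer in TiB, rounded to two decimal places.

13.65 TiB

Total = 1,766 × 8.5 GB = 15,011 GB
= 15,011 × 1,000,000,000 bytes = 15,011,000,000,000 bytes
1 TiB = 1,099,511,627,776 bytes
15,011,000,000,000 / 1,099,511,627,776 = 13.65 TiB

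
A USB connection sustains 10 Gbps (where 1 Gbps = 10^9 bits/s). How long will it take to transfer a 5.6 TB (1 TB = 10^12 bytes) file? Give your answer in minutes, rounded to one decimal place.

74.7 minutes

5.6 TB = 5,600,000,000,000 bytes = 44,800,000,000,000 bits
10 Gbps = 10,000,000,000 bits/s
time = 44,800,000,000,000 / 10,000,000,000 = 4,480.00 s
4,480.00 s / 60 = 74.7 minutes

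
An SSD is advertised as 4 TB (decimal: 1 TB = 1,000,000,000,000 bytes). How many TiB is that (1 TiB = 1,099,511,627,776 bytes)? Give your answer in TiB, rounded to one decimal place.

3.6 TiB

4 TB = 4 × 10^12 bytes = 4,000,000,000,000 bytes
1 TiB = 2^40 bytes = 1,099,511,627,776 bytes
4,000,000,000,000 / 1,099,511,627,776 = 3.6 TiB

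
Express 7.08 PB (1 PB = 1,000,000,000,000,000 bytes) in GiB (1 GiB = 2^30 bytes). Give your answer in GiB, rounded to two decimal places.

6,593,763.83 GiB

7.08 PB = 7.08 × 10^15 bytes = 7,080,000,000,000,000 bytes
1 GiB = 1,073,741,824 bytes
7,080,000,000,000,000 / 1,073,741,824 = 6,593,763.83 GiB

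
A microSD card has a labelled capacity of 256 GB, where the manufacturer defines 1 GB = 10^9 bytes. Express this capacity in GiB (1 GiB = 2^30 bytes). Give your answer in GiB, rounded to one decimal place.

256 GB = 256 × 10^9 bytes = 256,000,000,000 bytes
1 GiB = 1,073,741,824 bytes
256,000,000,000 / 1,073,741,824 = 238.4 GiB

238.4 GiB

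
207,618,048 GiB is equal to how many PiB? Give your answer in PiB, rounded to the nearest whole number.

198 PiB

207,618,048 GiB = 207,618,048 × 2^30 bytes = 222,928,181,554,839,552 bytes
1 PiB = 2^50 bytes = 1,125,899,906,842,624 bytes
222,928,181,554,839,552 / 1,125,899,906,842,624 = 198 PiB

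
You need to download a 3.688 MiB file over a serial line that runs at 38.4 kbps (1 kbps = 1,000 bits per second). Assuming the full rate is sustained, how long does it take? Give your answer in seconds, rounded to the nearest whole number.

3.688 MiB = 3,867,148.288 bytes = 30,937,186.304 bits
38.4 kbps = 38,400 bits/s
time = 30,937,186.304 / 38,400 = 806 s

806 seconds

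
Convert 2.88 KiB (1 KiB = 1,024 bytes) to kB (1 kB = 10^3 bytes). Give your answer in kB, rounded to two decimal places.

2.95 kB

2.88 KiB = 2.88 × 2^10 bytes = 2,949.12 bytes
1 kB = 10^3 bytes = 1,000 bytes
2,949.12 / 1,000 = 2.95 kB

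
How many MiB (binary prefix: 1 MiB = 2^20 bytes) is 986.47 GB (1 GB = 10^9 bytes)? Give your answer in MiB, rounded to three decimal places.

986.47 GB × 1,000,000,000 bytes/GB = 986,470,000,000 bytes
1 MiB = 1,048,576 bytes
986,470,000,000 / 1,048,576 = 940,771.103 MiB

940,771.103 MiB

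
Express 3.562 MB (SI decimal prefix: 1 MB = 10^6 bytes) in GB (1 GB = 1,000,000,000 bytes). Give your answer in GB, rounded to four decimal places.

3.562 MB = 3.562 × 10^6 bytes = 3,562,000 bytes
1 GB = 10^9 bytes = 1,000,000,000 bytes
3,562,000 / 1,000,000,000 = 0.0036 GB

0.0036 GB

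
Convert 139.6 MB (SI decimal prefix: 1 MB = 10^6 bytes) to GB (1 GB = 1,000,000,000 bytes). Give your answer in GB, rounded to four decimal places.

0.1396 GB

139.6 MB × 1,000,000 bytes/MB = 139,600,000 bytes
1 GB = 10^9 bytes = 1,000,000,000 bytes
139,600,000 / 1,000,000,000 = 0.1396 GB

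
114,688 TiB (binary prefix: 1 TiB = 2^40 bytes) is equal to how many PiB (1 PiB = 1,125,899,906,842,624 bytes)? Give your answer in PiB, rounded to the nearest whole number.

112 PiB

114,688 TiB = 114,688 × 2^40 bytes = 126,100,789,566,373,888 bytes
1 PiB = 1,125,899,906,842,624 bytes
126,100,789,566,373,888 / 1,125,899,906,842,624 = 112 PiB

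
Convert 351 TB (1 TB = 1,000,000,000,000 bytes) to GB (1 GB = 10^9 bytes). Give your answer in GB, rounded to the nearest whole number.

351 TB × 1,000,000,000,000 bytes/TB = 351,000,000,000,000 bytes
1 GB = 1,000,000,000 bytes
351,000,000,000,000 / 1,000,000,000 = 351,000 GB

351,000 GB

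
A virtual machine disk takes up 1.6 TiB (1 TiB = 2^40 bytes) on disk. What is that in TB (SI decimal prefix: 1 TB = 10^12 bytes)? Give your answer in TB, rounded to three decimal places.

1.759 TB

1.6 TiB = 1.6 × 2^40 bytes = 1,759,218,604,441.6 bytes
1 TB = 1,000,000,000,000 bytes
1,759,218,604,441.6 / 1,000,000,000,000 = 1.759 TB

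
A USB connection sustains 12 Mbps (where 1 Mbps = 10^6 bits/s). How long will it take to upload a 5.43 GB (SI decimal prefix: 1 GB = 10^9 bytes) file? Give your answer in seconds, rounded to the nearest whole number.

5.43 GB = 5,430,000,000 bytes = 43,440,000,000 bits
12 Mbps = 12,000,000 bits/s
time = 43,440,000,000 / 12,000,000 = 3,620 s

3,620 seconds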